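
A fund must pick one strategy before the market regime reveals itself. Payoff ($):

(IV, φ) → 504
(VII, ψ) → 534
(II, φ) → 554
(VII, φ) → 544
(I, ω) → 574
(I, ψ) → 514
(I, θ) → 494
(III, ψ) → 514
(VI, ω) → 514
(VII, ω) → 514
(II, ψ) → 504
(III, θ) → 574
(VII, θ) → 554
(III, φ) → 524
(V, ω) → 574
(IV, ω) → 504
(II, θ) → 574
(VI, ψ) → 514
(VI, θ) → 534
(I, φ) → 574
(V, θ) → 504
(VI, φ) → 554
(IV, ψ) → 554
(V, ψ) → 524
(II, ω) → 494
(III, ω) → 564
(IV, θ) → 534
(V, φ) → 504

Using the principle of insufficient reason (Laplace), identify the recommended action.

III

Row averages: I=539, II=531.5, III=544, IV=524, V=526.5, VI=529, VII=536.5
Highest average = 544 → III.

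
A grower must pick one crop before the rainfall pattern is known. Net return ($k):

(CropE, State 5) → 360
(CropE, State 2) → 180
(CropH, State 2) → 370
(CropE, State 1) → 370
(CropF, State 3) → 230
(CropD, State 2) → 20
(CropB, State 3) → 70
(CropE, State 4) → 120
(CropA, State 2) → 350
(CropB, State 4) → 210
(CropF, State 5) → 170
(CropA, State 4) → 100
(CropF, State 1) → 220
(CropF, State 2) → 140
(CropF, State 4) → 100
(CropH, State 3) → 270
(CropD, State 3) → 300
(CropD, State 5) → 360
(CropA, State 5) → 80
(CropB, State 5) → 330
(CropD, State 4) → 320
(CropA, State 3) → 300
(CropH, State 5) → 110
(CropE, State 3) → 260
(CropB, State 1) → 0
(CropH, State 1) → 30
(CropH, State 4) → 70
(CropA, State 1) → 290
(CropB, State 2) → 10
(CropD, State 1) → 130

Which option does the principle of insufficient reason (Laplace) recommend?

CropE

Row averages: CropE=258, CropA=224, CropF=172, CropD=226, CropB=124, CropH=170
Highest average = 258 → CropE.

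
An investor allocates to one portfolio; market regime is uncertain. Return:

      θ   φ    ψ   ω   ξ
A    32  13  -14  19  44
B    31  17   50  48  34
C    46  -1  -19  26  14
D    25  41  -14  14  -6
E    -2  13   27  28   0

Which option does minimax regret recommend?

Column bests: θ=46, φ=41, ψ=50, ω=48, ξ=44.
A regrets: 14, 28, 64, 29, 0 → max 64
B regrets: 15, 24, 0, 0, 10 → max 24
C regrets: 0, 42, 69, 22, 30 → max 69
D regrets: 21, 0, 64, 34, 50 → max 64
E regrets: 48, 28, 23, 20, 44 → max 48
Smallest max regret = 24 → B.

B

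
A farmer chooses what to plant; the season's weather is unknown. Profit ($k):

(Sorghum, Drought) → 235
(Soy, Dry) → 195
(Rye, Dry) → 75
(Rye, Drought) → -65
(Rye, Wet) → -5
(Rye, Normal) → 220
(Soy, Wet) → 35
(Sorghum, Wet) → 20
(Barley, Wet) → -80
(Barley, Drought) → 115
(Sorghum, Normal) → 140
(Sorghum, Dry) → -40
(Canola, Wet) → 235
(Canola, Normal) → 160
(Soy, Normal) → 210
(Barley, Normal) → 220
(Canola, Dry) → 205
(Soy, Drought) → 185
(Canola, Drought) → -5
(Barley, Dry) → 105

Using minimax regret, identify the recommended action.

Soy

Column bests: Drought=235, Dry=205, Normal=220, Wet=235.
Rye regrets: 300, 130, 0, 240 → max 300
Soy regrets: 50, 10, 10, 200 → max 200
Sorghum regrets: 0, 245, 80, 215 → max 245
Canola regrets: 240, 0, 60, 0 → max 240
Barley regrets: 120, 100, 0, 315 → max 315
Smallest max regret = 200 → Soy.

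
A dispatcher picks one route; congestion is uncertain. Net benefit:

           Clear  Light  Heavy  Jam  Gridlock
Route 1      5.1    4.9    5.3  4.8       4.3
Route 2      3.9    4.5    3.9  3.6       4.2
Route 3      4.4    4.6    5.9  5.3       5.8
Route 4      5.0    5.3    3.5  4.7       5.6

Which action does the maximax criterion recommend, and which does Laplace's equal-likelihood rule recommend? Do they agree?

Row maxima: Route 1=5.3, Route 2=4.5, Route 3=5.9, Route 4=5.6
Best best-case = 5.9 → Route 3.
Row averages: Route 1=4.88, Route 2=4.02, Route 3=5.2, Route 4=4.82
Highest average = 5.2 → Route 3.

maximax → Route 3; laplace → Route 3 (agree)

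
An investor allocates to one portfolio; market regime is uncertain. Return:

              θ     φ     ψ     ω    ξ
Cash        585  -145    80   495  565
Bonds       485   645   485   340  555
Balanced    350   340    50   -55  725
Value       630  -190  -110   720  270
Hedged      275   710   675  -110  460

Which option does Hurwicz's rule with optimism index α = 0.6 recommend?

Cash: 0.6·585 + 0.4·(-145) = 293
Bonds: 0.6·645 + 0.4·340 = 523
Balanced: 0.6·725 + 0.4·(-55) = 413
Value: 0.6·720 + 0.4·(-190) = 356
Hedged: 0.6·710 + 0.4·(-110) = 382
Highest Hurwicz score = 523 → Bonds.

Bonds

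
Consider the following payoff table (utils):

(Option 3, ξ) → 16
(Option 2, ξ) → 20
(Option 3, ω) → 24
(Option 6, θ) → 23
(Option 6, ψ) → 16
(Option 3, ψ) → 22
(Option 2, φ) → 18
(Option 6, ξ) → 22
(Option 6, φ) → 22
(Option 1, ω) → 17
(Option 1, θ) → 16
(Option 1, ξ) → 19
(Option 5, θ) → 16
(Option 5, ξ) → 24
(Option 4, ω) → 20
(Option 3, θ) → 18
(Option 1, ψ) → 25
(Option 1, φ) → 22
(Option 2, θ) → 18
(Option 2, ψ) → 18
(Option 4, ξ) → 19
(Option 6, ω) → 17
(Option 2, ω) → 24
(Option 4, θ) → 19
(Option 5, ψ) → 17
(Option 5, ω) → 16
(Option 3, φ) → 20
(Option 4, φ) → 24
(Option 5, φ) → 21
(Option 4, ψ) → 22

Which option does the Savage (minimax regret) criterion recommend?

Option 4

Column bests: θ=23, φ=24, ψ=25, ω=24, ξ=24.
Option 1 regrets: 7, 2, 0, 7, 5 → max 7
Option 2 regrets: 5, 6, 7, 0, 4 → max 7
Option 3 regrets: 5, 4, 3, 0, 8 → max 8
Option 4 regrets: 4, 0, 3, 4, 5 → max 5
Option 5 regrets: 7, 3, 8, 8, 0 → max 8
Option 6 regrets: 0, 2, 9, 7, 2 → max 9
Smallest max regret = 5 → Option 4.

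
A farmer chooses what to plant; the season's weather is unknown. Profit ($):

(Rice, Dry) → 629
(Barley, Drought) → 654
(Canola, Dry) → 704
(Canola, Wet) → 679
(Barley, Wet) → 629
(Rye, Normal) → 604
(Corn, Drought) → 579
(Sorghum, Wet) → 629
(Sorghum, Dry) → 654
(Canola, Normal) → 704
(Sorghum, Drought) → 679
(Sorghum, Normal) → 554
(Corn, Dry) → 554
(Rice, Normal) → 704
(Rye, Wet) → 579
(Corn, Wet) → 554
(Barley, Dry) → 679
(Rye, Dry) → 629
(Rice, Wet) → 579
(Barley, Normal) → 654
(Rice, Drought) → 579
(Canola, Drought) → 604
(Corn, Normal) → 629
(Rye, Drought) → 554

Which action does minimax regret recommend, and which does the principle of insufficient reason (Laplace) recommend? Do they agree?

minimax regret → Barley; laplace → Canola (disagree)

Column bests: Drought=679, Dry=704, Normal=704, Wet=679.
Corn regrets: 100, 150, 75, 125 → max 150
Sorghum regrets: 0, 50, 150, 50 → max 150
Barley regrets: 25, 25, 50, 50 → max 50
Rye regrets: 125, 75, 100, 100 → max 125
Rice regrets: 100, 75, 0, 100 → max 100
Canola regrets: 75, 0, 0, 0 → max 75
Smallest max regret = 50 → Barley.
Row averages: Corn=579, Sorghum=629, Barley=654, Rye=591.5, Rice=622.75, Canola=672.75
Highest average = 672.75 → Canola.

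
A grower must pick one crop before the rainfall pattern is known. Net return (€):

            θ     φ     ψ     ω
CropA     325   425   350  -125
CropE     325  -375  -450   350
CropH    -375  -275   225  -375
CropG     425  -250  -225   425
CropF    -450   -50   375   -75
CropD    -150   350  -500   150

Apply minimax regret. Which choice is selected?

CropA

Column bests: θ=425, φ=425, ψ=375, ω=425.
CropA regrets: 100, 0, 25, 550 → max 550
CropE regrets: 100, 800, 825, 75 → max 825
CropH regrets: 800, 700, 150, 800 → max 800
CropG regrets: 0, 675, 600, 0 → max 675
CropF regrets: 875, 475, 0, 500 → max 875
CropD regrets: 575, 75, 875, 275 → max 875
Smallest max regret = 550 → CropA.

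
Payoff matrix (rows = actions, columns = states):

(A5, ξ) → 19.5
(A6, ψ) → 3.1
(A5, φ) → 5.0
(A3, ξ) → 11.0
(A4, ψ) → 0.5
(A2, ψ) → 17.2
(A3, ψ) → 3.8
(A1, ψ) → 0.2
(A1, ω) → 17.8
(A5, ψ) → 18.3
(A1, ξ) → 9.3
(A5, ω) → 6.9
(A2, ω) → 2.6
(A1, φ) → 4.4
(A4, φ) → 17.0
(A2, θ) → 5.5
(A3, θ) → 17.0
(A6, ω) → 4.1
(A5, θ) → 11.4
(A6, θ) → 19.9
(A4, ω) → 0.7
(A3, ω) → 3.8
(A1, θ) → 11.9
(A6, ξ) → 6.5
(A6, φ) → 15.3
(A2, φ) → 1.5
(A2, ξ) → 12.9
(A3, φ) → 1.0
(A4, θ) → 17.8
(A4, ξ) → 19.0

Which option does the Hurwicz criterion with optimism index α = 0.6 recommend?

A5

A1: 0.6·17.8 + 0.4·0.2 = 10.76
A2: 0.6·17.2 + 0.4·1.5 = 10.92
A3: 0.6·17.0 + 0.4·1.0 = 10.6
A4: 0.6·19.0 + 0.4·0.5 = 11.6
A5: 0.6·19.5 + 0.4·5.0 = 13.7
A6: 0.6·19.9 + 0.4·3.1 = 13.18
Highest Hurwicz score = 13.7 → A5.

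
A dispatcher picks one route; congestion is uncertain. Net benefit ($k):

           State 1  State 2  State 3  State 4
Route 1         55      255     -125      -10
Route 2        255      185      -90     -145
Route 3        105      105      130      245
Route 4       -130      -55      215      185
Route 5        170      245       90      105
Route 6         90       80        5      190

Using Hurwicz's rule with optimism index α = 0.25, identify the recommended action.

Route 1: 0.25·255 + 0.75·(-125) = -30
Route 2: 0.25·255 + 0.75·(-145) = -45
Route 3: 0.25·245 + 0.75·105 = 140
Route 4: 0.25·215 + 0.75·(-130) = -43.75
Route 5: 0.25·245 + 0.75·90 = 128.75
Route 6: 0.25·190 + 0.75·5 = 51.25
Highest Hurwicz score = 140 → Route 3.

Route 3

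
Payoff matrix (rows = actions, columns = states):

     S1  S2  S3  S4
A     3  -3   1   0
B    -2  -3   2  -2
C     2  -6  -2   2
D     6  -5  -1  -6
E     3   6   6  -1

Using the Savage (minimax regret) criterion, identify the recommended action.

Column bests: S1=6, S2=6, S3=6, S4=2.
A regrets: 3, 9, 5, 2 → max 9
B regrets: 8, 9, 4, 4 → max 9
C regrets: 4, 12, 8, 0 → max 12
D regrets: 0, 11, 7, 8 → max 11
E regrets: 3, 0, 0, 3 → max 3
Smallest max regret = 3 → E.

E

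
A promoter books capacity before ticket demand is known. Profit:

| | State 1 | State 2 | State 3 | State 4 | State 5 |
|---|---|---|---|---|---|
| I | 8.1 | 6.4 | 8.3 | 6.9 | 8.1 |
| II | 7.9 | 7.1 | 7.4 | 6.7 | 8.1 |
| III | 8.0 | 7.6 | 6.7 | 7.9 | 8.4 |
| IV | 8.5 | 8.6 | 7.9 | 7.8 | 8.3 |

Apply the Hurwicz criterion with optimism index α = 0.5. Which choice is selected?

I: 0.5·8.3 + 0.5·6.4 = 7.35
II: 0.5·8.1 + 0.5·6.7 = 7.4
III: 0.5·8.4 + 0.5·6.7 = 7.55
IV: 0.5·8.6 + 0.5·7.8 = 8.2
Highest Hurwicz score = 8.2 → IV.

IV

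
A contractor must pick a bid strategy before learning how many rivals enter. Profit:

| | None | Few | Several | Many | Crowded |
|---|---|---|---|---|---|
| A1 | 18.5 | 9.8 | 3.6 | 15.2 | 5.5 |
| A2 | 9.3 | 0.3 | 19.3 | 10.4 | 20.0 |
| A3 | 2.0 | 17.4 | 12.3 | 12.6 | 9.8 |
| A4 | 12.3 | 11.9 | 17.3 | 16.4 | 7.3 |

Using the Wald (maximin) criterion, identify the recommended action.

Row minima: A1=3.6, A2=0.3, A3=2.0, A4=7.3
Best worst-case = 7.3 → A4.

A4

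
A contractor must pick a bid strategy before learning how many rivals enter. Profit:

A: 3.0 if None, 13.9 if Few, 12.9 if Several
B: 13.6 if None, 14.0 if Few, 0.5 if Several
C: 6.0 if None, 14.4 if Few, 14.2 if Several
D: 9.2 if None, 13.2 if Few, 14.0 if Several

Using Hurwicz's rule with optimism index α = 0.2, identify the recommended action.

A: 0.2·13.9 + 0.8·3.0 = 5.18
B: 0.2·14.0 + 0.8·0.5 = 3.2
C: 0.2·14.4 + 0.8·6.0 = 7.68
D: 0.2·14.0 + 0.8·9.2 = 10.16
Highest Hurwicz score = 10.16 → D.

D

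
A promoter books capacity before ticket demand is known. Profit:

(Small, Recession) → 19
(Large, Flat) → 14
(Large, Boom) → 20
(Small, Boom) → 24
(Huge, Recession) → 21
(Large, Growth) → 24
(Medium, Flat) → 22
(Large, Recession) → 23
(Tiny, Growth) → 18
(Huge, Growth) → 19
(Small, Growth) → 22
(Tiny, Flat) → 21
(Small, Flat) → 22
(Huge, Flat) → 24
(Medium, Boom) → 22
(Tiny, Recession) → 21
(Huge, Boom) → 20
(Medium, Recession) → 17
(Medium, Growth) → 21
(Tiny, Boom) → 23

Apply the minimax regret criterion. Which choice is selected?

Small

Column bests: Recession=23, Flat=24, Growth=24, Boom=24.
Tiny regrets: 2, 3, 6, 1 → max 6
Small regrets: 4, 2, 2, 0 → max 4
Medium regrets: 6, 2, 3, 2 → max 6
Large regrets: 0, 10, 0, 4 → max 10
Huge regrets: 2, 0, 5, 4 → max 5
Smallest max regret = 4 → Small.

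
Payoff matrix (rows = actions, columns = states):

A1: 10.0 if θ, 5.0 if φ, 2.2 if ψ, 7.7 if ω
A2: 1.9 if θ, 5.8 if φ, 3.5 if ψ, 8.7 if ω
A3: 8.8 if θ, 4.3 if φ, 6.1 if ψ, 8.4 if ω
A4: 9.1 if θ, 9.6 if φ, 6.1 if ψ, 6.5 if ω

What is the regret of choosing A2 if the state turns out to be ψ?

Best payoff under ψ is 6.1.
Regret = 6.1 − 3.5 = 2.6.

2.6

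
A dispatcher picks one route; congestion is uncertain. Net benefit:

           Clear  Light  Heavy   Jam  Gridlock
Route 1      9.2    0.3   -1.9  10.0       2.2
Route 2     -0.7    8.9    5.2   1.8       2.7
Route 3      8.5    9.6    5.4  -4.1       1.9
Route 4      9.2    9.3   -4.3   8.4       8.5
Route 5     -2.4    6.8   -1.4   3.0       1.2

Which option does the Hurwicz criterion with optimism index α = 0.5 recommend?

Route 1: 0.5·10.0 + 0.5·(-1.9) = 4.05
Route 2: 0.5·8.9 + 0.5·(-0.7) = 4.1
Route 3: 0.5·9.6 + 0.5·(-4.1) = 2.75
Route 4: 0.5·9.3 + 0.5·(-4.3) = 2.5
Route 5: 0.5·6.8 + 0.5·(-2.4) = 2.2
Highest Hurwicz score = 4.1 → Route 2.

Route 2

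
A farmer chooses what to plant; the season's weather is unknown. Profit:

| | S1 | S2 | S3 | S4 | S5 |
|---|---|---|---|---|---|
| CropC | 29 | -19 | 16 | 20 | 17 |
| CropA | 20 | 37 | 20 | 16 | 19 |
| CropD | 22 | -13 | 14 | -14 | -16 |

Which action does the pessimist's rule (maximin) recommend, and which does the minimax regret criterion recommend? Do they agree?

maximin → CropA; minimax regret → CropA (agree)

Row minima: CropC=-19, CropA=16, CropD=-16
Best worst-case = 16 → CropA.
Column bests: S1=29, S2=37, S3=20, S4=20, S5=19.
CropC regrets: 0, 56, 4, 0, 2 → max 56
CropA regrets: 9, 0, 0, 4, 0 → max 9
CropD regrets: 7, 50, 6, 34, 35 → max 50
Smallest max regret = 9 → CropA.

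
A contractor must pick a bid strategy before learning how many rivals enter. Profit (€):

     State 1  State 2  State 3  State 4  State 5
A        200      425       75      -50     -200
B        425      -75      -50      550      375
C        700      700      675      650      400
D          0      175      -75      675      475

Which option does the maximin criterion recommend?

Row minima: A=-200, B=-75, C=400, D=-75
Best worst-case = 400 → C.

C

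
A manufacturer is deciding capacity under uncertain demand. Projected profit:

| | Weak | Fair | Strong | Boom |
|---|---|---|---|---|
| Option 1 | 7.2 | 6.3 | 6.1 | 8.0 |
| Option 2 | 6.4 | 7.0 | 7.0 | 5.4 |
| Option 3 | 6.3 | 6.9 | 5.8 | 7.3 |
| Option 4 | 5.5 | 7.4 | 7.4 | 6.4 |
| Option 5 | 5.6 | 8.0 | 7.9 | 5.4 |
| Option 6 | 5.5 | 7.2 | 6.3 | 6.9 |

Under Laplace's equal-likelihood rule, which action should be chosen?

Option 1

Row averages: Option 1=6.9, Option 2=6.45, Option 3=6.575, Option 4=6.675, Option 5=6.725, Option 6=6.475
Highest average = 6.9 → Option 1.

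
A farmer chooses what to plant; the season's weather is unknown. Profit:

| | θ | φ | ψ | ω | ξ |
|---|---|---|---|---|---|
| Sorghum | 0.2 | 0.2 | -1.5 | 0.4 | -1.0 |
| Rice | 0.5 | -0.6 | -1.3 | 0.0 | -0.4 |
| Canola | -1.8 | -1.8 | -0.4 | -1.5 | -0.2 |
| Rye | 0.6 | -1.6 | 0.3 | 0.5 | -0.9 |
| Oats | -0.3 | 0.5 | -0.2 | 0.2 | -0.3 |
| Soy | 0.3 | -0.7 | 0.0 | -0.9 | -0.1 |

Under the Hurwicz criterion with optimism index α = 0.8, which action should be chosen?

Sorghum: 0.8·0.4 + 0.2·(-1.5) = 0.02
Rice: 0.8·0.5 + 0.2·(-1.3) = 0.14
Canola: 0.8·(-0.2) + 0.2·(-1.8) = -0.52
Rye: 0.8·0.6 + 0.2·(-1.6) = 0.16
Oats: 0.8·0.5 + 0.2·(-0.3) = 0.34
Soy: 0.8·0.3 + 0.2·(-0.9) = 0.06
Highest Hurwicz score = 0.34 → Oats.

Oats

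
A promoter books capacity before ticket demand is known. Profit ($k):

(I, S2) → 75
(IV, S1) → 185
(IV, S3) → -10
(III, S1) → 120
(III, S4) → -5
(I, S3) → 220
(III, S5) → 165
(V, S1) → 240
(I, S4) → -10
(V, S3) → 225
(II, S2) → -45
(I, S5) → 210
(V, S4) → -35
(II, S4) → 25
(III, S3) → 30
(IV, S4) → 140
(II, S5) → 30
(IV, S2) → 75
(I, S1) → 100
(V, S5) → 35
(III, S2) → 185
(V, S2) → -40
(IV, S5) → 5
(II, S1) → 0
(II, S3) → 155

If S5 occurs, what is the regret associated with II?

180

Best payoff under S5 is 210.
Regret = 210 − 30 = 180.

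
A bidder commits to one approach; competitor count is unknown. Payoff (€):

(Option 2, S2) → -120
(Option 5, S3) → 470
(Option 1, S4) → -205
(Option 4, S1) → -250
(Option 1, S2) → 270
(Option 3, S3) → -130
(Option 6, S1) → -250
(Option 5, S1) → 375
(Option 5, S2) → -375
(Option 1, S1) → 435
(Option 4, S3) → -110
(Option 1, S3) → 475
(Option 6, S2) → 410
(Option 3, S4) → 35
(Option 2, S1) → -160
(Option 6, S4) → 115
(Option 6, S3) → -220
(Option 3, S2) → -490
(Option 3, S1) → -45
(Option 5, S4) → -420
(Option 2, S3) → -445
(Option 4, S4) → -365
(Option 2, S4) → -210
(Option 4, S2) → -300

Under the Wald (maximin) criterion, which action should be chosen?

Row minima: Option 1=-205, Option 2=-445, Option 3=-490, Option 4=-365, Option 5=-420, Option 6=-250
Best worst-case = -205 → Option 1.

Option 1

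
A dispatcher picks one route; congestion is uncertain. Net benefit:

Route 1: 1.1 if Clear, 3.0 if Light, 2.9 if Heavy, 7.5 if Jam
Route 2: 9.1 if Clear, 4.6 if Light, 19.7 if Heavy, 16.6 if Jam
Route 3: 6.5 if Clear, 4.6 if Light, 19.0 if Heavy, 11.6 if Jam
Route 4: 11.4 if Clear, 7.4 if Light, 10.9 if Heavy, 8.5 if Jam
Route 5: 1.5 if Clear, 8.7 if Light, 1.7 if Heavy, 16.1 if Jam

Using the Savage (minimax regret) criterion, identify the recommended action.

Column bests: Clear=11.4, Light=8.7, Heavy=19.7, Jam=16.6.
Route 1 regrets: 10.3, 5.7, 16.8, 9.1 → max 16.8
Route 2 regrets: 2.3, 4.1, 0.0, 0.0 → max 4.1
Route 3 regrets: 4.9, 4.1, 0.7, 5.0 → max 5.0
Route 4 regrets: 0.0, 1.3, 8.8, 8.1 → max 8.8
Route 5 regrets: 9.9, 0.0, 18.0, 0.5 → max 18.0
Smallest max regret = 4.1 → Route 2.

Route 2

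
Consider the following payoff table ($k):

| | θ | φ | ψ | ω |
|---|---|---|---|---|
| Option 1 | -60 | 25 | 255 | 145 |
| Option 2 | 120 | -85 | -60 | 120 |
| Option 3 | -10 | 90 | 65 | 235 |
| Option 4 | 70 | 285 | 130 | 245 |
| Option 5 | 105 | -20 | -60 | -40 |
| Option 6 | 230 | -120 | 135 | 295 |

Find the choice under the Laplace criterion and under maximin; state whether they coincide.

laplace → Option 4; maximin → Option 4 (agree)

Row averages: Option 1=91.25, Option 2=23.75, Option 3=95, Option 4=182.5, Option 5=-3.75, Option 6=135
Highest average = 182.5 → Option 4.
Row minima: Option 1=-60, Option 2=-85, Option 3=-10, Option 4=70, Option 5=-60, Option 6=-120
Best worst-case = 70 → Option 4.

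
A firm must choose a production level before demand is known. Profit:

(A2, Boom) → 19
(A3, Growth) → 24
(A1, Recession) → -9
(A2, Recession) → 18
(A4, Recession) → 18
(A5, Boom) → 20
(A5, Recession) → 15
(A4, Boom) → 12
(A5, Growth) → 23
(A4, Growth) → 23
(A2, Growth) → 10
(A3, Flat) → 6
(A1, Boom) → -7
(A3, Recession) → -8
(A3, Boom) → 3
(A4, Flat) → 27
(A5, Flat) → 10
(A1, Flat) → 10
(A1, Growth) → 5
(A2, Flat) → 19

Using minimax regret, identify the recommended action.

A4

Column bests: Recession=18, Flat=27, Growth=24, Boom=20.
A1 regrets: 27, 17, 19, 27 → max 27
A2 regrets: 0, 8, 14, 1 → max 14
A3 regrets: 26, 21, 0, 17 → max 26
A4 regrets: 0, 0, 1, 8 → max 8
A5 regrets: 3, 17, 1, 0 → max 17
Smallest max regret = 8 → A4.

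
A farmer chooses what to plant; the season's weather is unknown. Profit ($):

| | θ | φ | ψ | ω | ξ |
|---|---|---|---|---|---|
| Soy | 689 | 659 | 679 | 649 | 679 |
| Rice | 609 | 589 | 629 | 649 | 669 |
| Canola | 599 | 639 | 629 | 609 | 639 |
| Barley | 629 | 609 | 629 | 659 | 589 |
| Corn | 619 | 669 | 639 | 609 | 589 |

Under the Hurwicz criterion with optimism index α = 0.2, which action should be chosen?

Soy: 0.2·689 + 0.8·649 = 657
Rice: 0.2·669 + 0.8·589 = 605
Canola: 0.2·639 + 0.8·599 = 607
Barley: 0.2·659 + 0.8·589 = 603
Corn: 0.2·669 + 0.8·589 = 605
Highest Hurwicz score = 657 → Soy.

Soy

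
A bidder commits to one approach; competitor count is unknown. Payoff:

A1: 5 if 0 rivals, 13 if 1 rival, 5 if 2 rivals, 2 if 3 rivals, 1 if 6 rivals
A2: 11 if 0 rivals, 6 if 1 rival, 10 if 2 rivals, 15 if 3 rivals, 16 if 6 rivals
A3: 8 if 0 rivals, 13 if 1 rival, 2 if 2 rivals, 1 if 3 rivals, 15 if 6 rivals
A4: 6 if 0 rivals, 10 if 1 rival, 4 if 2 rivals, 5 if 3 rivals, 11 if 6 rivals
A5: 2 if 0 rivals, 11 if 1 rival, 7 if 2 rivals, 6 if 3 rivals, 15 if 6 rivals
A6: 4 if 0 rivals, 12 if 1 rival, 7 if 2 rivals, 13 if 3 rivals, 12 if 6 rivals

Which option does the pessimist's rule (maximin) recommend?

Row minima: A1=1, A2=6, A3=1, A4=4, A5=2, A6=4
Best worst-case = 6 → A2.

A2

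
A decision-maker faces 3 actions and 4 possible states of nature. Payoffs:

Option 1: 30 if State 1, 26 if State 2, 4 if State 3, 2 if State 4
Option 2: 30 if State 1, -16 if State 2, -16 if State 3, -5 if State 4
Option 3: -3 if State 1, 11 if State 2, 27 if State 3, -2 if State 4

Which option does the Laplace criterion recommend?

Option 1

Row averages: Option 1=15.5, Option 2=-1.75, Option 3=8.25
Highest average = 15.5 → Option 1.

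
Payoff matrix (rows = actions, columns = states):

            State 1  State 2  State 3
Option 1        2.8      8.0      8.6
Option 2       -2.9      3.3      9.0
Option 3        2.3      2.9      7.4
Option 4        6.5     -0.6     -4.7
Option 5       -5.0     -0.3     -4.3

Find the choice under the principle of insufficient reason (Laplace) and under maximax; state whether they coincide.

laplace → Option 1; maximax → Option 2 (disagree)

Row averages: Option 1=97/15, Option 2=47/15, Option 3=4.2, Option 4=0.4, Option 5=-3.2
Highest average = 97/15 → Option 1.
Row maxima: Option 1=8.6, Option 2=9.0, Option 3=7.4, Option 4=6.5, Option 5=-0.3
Best best-case = 9.0 → Option 2.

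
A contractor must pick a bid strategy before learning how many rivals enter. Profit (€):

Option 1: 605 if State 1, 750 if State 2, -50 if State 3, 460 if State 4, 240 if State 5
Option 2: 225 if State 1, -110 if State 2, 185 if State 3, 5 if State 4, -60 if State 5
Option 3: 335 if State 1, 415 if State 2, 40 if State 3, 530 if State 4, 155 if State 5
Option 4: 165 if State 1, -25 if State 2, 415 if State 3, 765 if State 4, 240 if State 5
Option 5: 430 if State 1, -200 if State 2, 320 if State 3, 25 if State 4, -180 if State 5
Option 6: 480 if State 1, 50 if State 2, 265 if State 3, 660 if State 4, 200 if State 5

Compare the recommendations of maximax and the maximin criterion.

maximax → Option 4; maximin → Option 6 (disagree)

Row maxima: Option 1=750, Option 2=225, Option 3=530, Option 4=765, Option 5=430, Option 6=660
Best best-case = 765 → Option 4.
Row minima: Option 1=-50, Option 2=-110, Option 3=40, Option 4=-25, Option 5=-200, Option 6=50
Best worst-case = 50 → Option 6.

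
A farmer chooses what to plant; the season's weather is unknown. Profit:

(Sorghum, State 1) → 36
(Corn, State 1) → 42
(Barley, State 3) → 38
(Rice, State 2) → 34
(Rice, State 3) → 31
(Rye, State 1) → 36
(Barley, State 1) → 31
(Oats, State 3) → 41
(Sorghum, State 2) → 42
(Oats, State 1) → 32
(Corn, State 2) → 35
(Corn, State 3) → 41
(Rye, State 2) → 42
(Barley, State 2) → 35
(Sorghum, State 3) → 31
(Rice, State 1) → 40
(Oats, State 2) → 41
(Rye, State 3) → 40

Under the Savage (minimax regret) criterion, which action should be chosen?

Column bests: State 1=42, State 2=42, State 3=41.
Sorghum regrets: 6, 0, 10 → max 10
Rice regrets: 2, 8, 10 → max 10
Corn regrets: 0, 7, 0 → max 7
Oats regrets: 10, 1, 0 → max 10
Barley regrets: 11, 7, 3 → max 11
Rye regrets: 6, 0, 1 → max 6
Smallest max regret = 6 → Rye.

Rye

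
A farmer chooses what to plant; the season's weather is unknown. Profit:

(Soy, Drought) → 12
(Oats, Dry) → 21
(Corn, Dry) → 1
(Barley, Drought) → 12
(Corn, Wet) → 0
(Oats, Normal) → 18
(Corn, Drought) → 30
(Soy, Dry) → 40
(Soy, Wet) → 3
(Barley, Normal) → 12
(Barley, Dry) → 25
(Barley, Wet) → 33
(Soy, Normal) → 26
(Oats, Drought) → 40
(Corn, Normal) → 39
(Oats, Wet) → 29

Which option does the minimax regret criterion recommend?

Column bests: Drought=40, Dry=40, Normal=39, Wet=33.
Barley regrets: 28, 15, 27, 0 → max 28
Oats regrets: 0, 19, 21, 4 → max 21
Soy regrets: 28, 0, 13, 30 → max 30
Corn regrets: 10, 39, 0, 33 → max 39
Smallest max regret = 21 → Oats.

Oats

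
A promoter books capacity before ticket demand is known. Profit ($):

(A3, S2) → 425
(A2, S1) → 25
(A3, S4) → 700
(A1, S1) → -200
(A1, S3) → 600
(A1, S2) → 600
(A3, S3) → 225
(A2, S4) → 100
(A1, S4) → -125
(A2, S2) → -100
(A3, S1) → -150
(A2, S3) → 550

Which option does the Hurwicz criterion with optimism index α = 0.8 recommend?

A1: 0.8·600 + 0.2·(-200) = 440
A2: 0.8·550 + 0.2·(-100) = 420
A3: 0.8·700 + 0.2·(-150) = 530
Highest Hurwicz score = 530 → A3.

A3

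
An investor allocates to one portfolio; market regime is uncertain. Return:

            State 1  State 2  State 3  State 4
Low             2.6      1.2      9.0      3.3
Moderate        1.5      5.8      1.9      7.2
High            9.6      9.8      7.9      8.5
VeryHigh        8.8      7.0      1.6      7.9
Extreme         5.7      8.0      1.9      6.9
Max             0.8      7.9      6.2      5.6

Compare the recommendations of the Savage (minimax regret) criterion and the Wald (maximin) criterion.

Column bests: State 1=9.6, State 2=9.8, State 3=9.0, State 4=8.5.
Low regrets: 7.0, 8.6, 0.0, 5.2 → max 8.6
Moderate regrets: 8.1, 4.0, 7.1, 1.3 → max 8.1
High regrets: 0.0, 0.0, 1.1, 0.0 → max 1.1
VeryHigh regrets: 0.8, 2.8, 7.4, 0.6 → max 7.4
Extreme regrets: 3.9, 1.8, 7.1, 1.6 → max 7.1
Max regrets: 8.8, 1.9, 2.8, 2.9 → max 8.8
Smallest max regret = 1.1 → High.
Row minima: Low=1.2, Moderate=1.5, High=7.9, VeryHigh=1.6, Extreme=1.9, Max=0.8
Best worst-case = 7.9 → High.

minimax regret → High; maximin → High (agree)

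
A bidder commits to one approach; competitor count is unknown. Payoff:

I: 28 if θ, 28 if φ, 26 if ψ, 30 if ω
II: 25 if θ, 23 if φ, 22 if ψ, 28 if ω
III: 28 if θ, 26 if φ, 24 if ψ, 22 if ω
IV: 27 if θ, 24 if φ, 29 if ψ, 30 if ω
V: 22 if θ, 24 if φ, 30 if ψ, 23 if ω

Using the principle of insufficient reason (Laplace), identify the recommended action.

I

Row averages: I=28, II=24.5, III=25, IV=27.5, V=24.75
Highest average = 28 → I.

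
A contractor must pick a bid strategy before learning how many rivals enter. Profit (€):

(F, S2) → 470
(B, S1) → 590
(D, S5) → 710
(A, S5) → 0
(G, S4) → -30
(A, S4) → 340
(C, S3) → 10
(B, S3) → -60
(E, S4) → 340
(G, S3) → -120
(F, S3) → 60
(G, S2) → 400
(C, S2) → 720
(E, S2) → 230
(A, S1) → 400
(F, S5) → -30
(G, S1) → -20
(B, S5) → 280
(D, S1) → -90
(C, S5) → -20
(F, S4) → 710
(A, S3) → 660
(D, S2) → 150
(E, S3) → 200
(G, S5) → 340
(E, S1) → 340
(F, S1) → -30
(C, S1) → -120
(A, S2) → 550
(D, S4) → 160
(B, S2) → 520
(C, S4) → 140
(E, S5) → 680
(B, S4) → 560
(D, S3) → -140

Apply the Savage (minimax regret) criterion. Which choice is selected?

Column bests: S1=590, S2=720, S3=660, S4=710, S5=710.
A regrets: 190, 170, 0, 370, 710 → max 710
B regrets: 0, 200, 720, 150, 430 → max 720
C regrets: 710, 0, 650, 570, 730 → max 730
D regrets: 680, 570, 800, 550, 0 → max 800
E regrets: 250, 490, 460, 370, 30 → max 490
F regrets: 620, 250, 600, 0, 740 → max 740
G regrets: 610, 320, 780, 740, 370 → max 780
Smallest max regret = 490 → E.

E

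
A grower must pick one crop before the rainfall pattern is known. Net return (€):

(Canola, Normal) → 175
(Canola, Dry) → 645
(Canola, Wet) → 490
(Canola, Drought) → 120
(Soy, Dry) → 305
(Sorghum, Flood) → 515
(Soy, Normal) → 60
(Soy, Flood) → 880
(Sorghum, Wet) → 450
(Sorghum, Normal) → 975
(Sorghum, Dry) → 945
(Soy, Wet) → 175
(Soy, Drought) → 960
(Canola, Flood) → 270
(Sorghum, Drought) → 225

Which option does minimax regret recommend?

Column bests: Drought=960, Dry=945, Normal=975, Wet=490, Flood=880.
Sorghum regrets: 735, 0, 0, 40, 365 → max 735
Canola regrets: 840, 300, 800, 0, 610 → max 840
Soy regrets: 0, 640, 915, 315, 0 → max 915
Smallest max regret = 735 → Sorghum.

Sorghum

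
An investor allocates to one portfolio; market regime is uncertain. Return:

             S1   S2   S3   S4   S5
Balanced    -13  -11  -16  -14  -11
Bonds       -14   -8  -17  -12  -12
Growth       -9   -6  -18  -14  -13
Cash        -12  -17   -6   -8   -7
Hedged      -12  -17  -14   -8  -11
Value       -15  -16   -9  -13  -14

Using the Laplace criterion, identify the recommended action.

Cash

Row averages: Balanced=-13, Bonds=-12.6, Growth=-12, Cash=-10, Hedged=-12.4, Value=-13.4
Highest average = -10 → Cash.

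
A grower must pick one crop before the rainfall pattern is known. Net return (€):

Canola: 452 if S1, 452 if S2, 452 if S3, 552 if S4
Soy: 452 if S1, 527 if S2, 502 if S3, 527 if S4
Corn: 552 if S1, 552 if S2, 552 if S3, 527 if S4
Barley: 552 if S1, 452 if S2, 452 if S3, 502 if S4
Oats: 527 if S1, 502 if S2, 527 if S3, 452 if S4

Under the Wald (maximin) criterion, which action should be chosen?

Corn

Row minima: Canola=452, Soy=452, Corn=527, Barley=452, Oats=452
Best worst-case = 527 → Corn.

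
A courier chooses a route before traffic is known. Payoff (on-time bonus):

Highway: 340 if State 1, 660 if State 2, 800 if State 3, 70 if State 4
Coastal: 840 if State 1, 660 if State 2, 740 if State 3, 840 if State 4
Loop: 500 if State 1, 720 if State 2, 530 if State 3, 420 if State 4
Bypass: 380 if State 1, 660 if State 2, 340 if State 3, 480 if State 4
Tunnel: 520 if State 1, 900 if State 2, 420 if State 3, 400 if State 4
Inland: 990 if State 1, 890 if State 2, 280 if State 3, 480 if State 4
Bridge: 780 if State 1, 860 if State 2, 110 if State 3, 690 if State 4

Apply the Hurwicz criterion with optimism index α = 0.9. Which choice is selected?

Inland

Highway: 0.9·800 + 0.1·70 = 727
Coastal: 0.9·840 + 0.1·660 = 822
Loop: 0.9·720 + 0.1·420 = 690
Bypass: 0.9·660 + 0.1·340 = 628
Tunnel: 0.9·900 + 0.1·400 = 850
Inland: 0.9·990 + 0.1·280 = 919
Bridge: 0.9·860 + 0.1·110 = 785
Highest Hurwicz score = 919 → Inland.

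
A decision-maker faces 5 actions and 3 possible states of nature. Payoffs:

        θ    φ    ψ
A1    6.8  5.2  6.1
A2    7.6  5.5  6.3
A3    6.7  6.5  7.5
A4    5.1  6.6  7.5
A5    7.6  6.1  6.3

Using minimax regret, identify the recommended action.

Column bests: θ=7.6, φ=6.6, ψ=7.5.
A1 regrets: 0.8, 1.4, 1.4 → max 1.4
A2 regrets: 0.0, 1.1, 1.2 → max 1.2
A3 regrets: 0.9, 0.1, 0.0 → max 0.9
A4 regrets: 2.5, 0.0, 0.0 → max 2.5
A5 regrets: 0.0, 0.5, 1.2 → max 1.2
Smallest max regret = 0.9 → A3.

A3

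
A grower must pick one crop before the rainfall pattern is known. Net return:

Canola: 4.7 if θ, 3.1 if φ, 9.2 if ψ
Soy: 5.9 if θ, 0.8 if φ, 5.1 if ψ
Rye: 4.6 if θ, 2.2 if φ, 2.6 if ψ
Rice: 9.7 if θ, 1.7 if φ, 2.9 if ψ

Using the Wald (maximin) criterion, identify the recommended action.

Row minima: Canola=3.1, Soy=0.8, Rye=2.2, Rice=1.7
Best worst-case = 3.1 → Canola.

Canola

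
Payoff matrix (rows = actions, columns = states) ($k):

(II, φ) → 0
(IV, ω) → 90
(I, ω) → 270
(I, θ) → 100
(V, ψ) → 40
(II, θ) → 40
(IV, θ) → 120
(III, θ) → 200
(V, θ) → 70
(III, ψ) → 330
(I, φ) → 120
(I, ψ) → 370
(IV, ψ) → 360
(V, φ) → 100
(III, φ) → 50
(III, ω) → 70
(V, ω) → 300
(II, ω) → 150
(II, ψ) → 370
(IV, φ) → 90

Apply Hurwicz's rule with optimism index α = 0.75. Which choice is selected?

I: 0.75·370 + 0.25·100 = 302.5
II: 0.75·370 + 0.25·0 = 277.5
III: 0.75·330 + 0.25·50 = 260
IV: 0.75·360 + 0.25·90 = 292.5
V: 0.75·300 + 0.25·40 = 235
Highest Hurwicz score = 302.5 → I.

I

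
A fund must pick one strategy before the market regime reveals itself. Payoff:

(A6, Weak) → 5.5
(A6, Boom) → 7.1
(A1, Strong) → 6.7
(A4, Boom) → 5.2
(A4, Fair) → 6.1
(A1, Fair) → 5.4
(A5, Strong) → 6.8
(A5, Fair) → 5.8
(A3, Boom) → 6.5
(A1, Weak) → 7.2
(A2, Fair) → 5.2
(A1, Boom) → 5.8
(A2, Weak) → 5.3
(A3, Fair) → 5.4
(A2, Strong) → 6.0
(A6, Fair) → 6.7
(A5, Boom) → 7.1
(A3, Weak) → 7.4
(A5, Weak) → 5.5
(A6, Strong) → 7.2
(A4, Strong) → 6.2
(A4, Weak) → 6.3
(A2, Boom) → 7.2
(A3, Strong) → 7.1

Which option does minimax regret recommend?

Column bests: Weak=7.4, Fair=6.7, Strong=7.2, Boom=7.2.
A1 regrets: 0.2, 1.3, 0.5, 1.4 → max 1.4
A2 regrets: 2.1, 1.5, 1.2, 0.0 → max 2.1
A3 regrets: 0.0, 1.3, 0.1, 0.7 → max 1.3
A4 regrets: 1.1, 0.6, 1.0, 2.0 → max 2.0
A5 regrets: 1.9, 0.9, 0.4, 0.1 → max 1.9
A6 regrets: 1.9, 0.0, 0.0, 0.1 → max 1.9
Smallest max regret = 1.3 → A3.

A3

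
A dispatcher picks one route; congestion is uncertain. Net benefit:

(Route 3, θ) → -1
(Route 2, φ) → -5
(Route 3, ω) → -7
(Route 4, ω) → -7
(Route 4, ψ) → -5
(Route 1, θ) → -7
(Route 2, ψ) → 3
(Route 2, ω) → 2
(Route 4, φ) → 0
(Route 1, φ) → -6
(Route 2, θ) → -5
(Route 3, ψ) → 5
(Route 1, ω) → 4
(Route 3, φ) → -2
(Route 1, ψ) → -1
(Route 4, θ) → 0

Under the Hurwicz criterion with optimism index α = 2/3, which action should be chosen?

Route 1: 2/3·4 + 1/3·(-7) = 1/3
Route 2: 2/3·3 + 1/3·(-5) = 1/3
Route 3: 2/3·5 + 1/3·(-7) = 1
Route 4: 2/3·0 + 1/3·(-7) = -7/3
Highest Hurwicz score = 1 → Route 3.

Route 3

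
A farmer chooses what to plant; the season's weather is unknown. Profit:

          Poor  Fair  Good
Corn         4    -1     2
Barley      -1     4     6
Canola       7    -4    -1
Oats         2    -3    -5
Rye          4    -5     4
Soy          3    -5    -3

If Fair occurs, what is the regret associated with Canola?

Best payoff under Fair is 4.
Regret = 4 − (-4) = 8.

8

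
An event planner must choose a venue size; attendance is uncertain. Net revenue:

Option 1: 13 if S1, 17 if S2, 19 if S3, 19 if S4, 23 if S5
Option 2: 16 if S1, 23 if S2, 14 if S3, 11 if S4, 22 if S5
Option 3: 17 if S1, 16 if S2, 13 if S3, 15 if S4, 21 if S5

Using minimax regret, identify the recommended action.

Column bests: S1=17, S2=23, S3=19, S4=19, S5=23.
Option 1 regrets: 4, 6, 0, 0, 0 → max 6
Option 2 regrets: 1, 0, 5, 8, 1 → max 8
Option 3 regrets: 0, 7, 6, 4, 2 → max 7
Smallest max regret = 6 → Option 1.

Option 1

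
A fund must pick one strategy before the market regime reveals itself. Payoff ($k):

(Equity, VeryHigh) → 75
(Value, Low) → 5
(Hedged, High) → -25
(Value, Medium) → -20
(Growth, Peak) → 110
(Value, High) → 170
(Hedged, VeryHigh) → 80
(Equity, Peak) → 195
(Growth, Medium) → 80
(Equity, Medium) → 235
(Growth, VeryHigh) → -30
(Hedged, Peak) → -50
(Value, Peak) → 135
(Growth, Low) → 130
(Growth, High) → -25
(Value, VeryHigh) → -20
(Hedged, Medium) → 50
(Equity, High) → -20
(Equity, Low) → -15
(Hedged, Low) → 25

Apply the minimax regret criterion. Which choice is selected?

Equity

Column bests: Low=130, Medium=235, High=170, VeryHigh=80, Peak=195.
Value regrets: 125, 255, 0, 100, 60 → max 255
Equity regrets: 145, 0, 190, 5, 0 → max 190
Hedged regrets: 105, 185, 195, 0, 245 → max 245
Growth regrets: 0, 155, 195, 110, 85 → max 195
Smallest max regret = 190 → Equity.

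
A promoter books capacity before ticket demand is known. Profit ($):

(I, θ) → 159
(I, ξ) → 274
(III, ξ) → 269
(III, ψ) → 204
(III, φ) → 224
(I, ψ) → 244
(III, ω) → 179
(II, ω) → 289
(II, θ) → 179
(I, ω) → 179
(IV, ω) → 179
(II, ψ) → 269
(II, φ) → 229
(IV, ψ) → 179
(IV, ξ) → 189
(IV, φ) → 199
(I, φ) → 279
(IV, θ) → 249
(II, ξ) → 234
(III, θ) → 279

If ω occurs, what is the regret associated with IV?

Best payoff under ω is 289.
Regret = 289 − 179 = 110.

110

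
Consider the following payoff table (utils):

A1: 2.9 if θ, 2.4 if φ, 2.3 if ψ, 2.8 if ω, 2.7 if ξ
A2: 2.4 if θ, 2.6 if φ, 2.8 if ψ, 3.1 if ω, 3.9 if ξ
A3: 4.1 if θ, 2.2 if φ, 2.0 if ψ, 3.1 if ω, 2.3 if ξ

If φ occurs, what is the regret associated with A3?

Best payoff under φ is 2.6.
Regret = 2.6 − 2.2 = 0.4.

0.4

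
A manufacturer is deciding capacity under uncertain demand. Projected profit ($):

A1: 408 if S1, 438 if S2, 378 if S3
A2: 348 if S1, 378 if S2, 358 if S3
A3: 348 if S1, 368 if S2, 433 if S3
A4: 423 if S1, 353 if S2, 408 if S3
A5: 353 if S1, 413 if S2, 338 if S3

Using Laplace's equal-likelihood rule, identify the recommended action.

Row averages: A1=408, A2=1084/3, A3=383, A4=1184/3, A5=368
Highest average = 408 → A1.

A1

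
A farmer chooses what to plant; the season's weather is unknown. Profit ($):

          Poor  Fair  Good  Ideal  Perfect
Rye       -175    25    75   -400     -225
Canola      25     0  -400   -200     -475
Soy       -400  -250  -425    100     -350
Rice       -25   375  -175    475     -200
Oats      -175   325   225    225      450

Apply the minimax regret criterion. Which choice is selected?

Oats

Column bests: Poor=25, Fair=375, Good=225, Ideal=475, Perfect=450.
Rye regrets: 200, 350, 150, 875, 675 → max 875
Canola regrets: 0, 375, 625, 675, 925 → max 925
Soy regrets: 425, 625, 650, 375, 800 → max 800
Rice regrets: 50, 0, 400, 0, 650 → max 650
Oats regrets: 200, 50, 0, 250, 0 → max 250
Smallest max regret = 250 → Oats.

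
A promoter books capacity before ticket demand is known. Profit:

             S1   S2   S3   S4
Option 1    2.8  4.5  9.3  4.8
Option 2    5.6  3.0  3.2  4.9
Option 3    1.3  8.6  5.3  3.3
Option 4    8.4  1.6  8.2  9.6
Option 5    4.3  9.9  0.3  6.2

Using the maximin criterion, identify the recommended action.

Row minima: Option 1=2.8, Option 2=3.0, Option 3=1.3, Option 4=1.6, Option 5=0.3
Best worst-case = 3.0 → Option 2.

Option 2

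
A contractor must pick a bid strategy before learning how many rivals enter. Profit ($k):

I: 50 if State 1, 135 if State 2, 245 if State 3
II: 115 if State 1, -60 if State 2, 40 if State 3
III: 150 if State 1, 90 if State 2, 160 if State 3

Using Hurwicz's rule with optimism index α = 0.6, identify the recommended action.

I: 0.6·245 + 0.4·50 = 167
II: 0.6·115 + 0.4·(-60) = 45
III: 0.6·160 + 0.4·90 = 132
Highest Hurwicz score = 167 → I.

I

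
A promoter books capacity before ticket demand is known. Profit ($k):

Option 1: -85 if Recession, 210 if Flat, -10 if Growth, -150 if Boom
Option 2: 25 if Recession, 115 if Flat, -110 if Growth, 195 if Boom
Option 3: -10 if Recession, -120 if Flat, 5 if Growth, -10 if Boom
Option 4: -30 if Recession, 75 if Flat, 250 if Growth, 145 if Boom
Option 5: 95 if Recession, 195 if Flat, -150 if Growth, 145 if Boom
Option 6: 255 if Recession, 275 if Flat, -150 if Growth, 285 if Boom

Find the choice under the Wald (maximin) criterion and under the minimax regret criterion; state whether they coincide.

maximin → Option 4; minimax regret → Option 4 (agree)

Row minima: Option 1=-150, Option 2=-110, Option 3=-120, Option 4=-30, Option 5=-150, Option 6=-150
Best worst-case = -30 → Option 4.
Column bests: Recession=255, Flat=275, Growth=250, Boom=285.
Option 1 regrets: 340, 65, 260, 435 → max 435
Option 2 regrets: 230, 160, 360, 90 → max 360
Option 3 regrets: 265, 395, 245, 295 → max 395
Option 4 regrets: 285, 200, 0, 140 → max 285
Option 5 regrets: 160, 80, 400, 140 → max 400
Option 6 regrets: 0, 0, 400, 0 → max 400
Smallest max regret = 285 → Option 4.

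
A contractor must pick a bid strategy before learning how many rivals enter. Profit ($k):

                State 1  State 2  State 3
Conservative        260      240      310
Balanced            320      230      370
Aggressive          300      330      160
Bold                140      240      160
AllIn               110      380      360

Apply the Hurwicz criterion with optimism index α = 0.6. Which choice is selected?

Conservative: 0.6·310 + 0.4·240 = 282
Balanced: 0.6·370 + 0.4·230 = 314
Aggressive: 0.6·330 + 0.4·160 = 262
Bold: 0.6·240 + 0.4·140 = 200
AllIn: 0.6·380 + 0.4·110 = 272
Highest Hurwicz score = 314 → Balanced.

Balanced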